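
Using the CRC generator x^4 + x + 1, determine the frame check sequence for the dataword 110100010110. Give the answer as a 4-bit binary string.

1000

Append 4 zeros: 1101000101100000. Divide by 10011 (XOR where the leading bit is 1):
  pos 0: 11010 XOR 10011 = 01001
  pos 1: 10010 XOR 10011 = 00001
  pos 5: 10101 XOR 10011 = 00110
  pos 7: 11010 XOR 10011 = 01001
  pos 8: 10010 XOR 10011 = 00001
Remainder (last 4 bits) = 1000. This is the CRC / FCS.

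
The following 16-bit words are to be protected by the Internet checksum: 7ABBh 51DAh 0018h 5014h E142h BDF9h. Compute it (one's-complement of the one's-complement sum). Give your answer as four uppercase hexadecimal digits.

One's-complement addition (fold any carry out of bit 15 back into bit 0):
  0x7ABB + 0x51DA = 0x0CC95
  0xCC95 + 0x0018 = 0x0CCAD
  0xCCAD + 0x5014 = 0x11CC1 → wrap carry → 0x1CC2
  0x1CC2 + 0xE142 = 0x0FE04
  0xFE04 + 0xBDF9 = 0x1BBFD → wrap carry → 0xBBFE
One's-complement sum = 0xBBFE.
Checksum = ~0xBBFE & 0xFFFF = 0x4401.

4401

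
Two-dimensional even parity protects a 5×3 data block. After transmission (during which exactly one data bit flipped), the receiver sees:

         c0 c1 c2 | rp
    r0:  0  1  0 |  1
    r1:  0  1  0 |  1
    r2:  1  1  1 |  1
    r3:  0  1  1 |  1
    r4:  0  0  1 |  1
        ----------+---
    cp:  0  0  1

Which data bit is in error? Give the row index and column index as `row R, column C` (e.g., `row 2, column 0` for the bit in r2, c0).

row 3, column 0

Recompute each row's even parity and compare to rp:
  r0: data parity 1, sent rp 1 → ok
  r1: data parity 1, sent rp 1 → ok
  r2: data parity 1, sent rp 1 → ok
  r3: data parity 0, sent rp 1 → mismatch
  r4: data parity 1, sent rp 1 → ok
Recompute each column's even parity and compare to cp:
  c0: data parity 1, sent cp 0 → mismatch
  c1: data parity 0, sent cp 0 → ok
  c2: data parity 1, sent cp 1 → ok
Exactly one row (r3) and one column (c0) fail → the flipped bit is at their intersection.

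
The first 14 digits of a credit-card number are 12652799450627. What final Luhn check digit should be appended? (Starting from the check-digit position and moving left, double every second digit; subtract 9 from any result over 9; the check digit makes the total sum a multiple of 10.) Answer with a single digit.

8

Partial digits right→left: 7 2 6 0 5 4 9 9 7 2 5 6 2 1
Double every second digit counting from the check-digit position (so the 1st, 3rd, 5th, ... of the partial from the right).
  doubled (with −9 where >9): 5 3 1 9 5 1 4 → sum 28
  kept as-is: 2 0 4 9 2 6 1 → sum 24
Total = 28 + 24 = 52.
Check digit = (10 − (52 mod 10)) mod 10 = 8.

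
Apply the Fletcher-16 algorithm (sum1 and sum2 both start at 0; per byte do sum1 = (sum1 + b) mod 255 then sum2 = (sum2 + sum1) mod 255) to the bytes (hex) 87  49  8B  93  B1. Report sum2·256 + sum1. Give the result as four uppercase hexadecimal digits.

Running sums (mod 255):
  after byte 0 (87): sum1=135, sum2=135
  after byte 1 (49): sum1=208, sum2=88
  after byte 2 (8B): sum1=92, sum2=180
  after byte 3 (93): sum1=239, sum2=164
  after byte 4 (B1): sum1=161, sum2=70
Checksum = sum2·256 + sum1 = 70·256 + 161 = 18081 = 0x46A1.

46A1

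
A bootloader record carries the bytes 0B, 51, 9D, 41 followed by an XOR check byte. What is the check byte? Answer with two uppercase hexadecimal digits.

XOR the bytes together:
  start with 0x0B
  0x0B ⊕ 0x51 = 0x5A
  0x5A ⊕ 0x9D = 0xC7
  0xC7 ⊕ 0x41 = 0x86

86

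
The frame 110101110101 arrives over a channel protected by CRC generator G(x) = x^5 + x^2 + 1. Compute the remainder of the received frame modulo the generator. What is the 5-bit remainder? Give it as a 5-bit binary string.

00001

Modulo-2 division of 110101110101 by 100101:
  pos 0: 110101 XOR 100101 = 010000
  pos 1: 100001 XOR 100101 = 000100
  pos 4: 100101 XOR 100101 = 000000
Remainder = 00001 (nonzero — an error is detected).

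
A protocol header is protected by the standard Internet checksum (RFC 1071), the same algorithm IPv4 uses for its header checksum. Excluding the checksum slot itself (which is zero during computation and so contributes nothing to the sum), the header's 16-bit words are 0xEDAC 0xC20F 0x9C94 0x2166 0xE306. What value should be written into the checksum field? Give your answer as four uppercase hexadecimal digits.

One's-complement addition (fold any carry out of bit 15 back into bit 0):
  0xEDAC + 0xC20F = 0x1AFBB → wrap carry → 0xAFBC
  0xAFBC + 0x9C94 = 0x14C50 → wrap carry → 0x4C51
  0x4C51 + 0x2166 = 0x06DB7
  0x6DB7 + 0xE306 = 0x150BD → wrap carry → 0x50BE
One's-complement sum = 0x50BE.
Checksum = ~0x50BE & 0xFFFF = 0xAF41.

AF41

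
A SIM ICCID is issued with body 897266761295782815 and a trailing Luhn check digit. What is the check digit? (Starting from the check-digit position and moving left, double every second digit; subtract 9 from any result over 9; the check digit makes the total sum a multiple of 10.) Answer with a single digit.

Partial digits right→left: 5 1 8 2 8 7 5 9 2 1 6 7 6 6 2 7 9 8
Double every second digit counting from the check-digit position (so the 1st, 3rd, 5th, ... of the partial from the right).
  doubled (with −9 where >9): 1 7 7 1 4 3 3 4 9 → sum 39
  kept as-is: 1 2 7 9 1 7 6 7 8 → sum 48
Total = 39 + 48 = 87.
Check digit = (10 − (87 mod 10)) mod 10 = 3.

3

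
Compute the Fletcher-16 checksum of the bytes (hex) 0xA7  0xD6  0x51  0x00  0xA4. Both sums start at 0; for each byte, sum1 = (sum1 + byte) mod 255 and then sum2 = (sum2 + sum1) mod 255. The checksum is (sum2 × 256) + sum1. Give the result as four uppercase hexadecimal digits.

3A74

Running sums (mod 255):
  after byte 0 (0xA7): sum1=167, sum2=167
  after byte 1 (0xD6): sum1=126, sum2=38
  after byte 2 (0x51): sum1=207, sum2=245
  after byte 3 (0x00): sum1=207, sum2=197
  after byte 4 (0xA4): sum1=116, sum2=58
Checksum = sum2·256 + sum1 = 58·256 + 116 = 14964 = 0x3A74.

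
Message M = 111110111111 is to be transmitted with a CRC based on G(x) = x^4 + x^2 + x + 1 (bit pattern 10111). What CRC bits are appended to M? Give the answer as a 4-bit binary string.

Append 4 zeros: 1111101111110000. Divide by 10111 (XOR where the leading bit is 1):
  pos 0: 11111 XOR 10111 = 01000
  pos 1: 10000 XOR 10111 = 00111
  pos 3: 11111 XOR 10111 = 01000
  pos 4: 10001 XOR 10111 = 00110
  pos 6: 11011 XOR 10111 = 01100
  pos 7: 11001 XOR 10111 = 01110
  pos 8: 11100 XOR 10111 = 01011
  pos 9: 10110 XOR 10111 = 00001
Remainder (last 4 bits) = 0100. This is the CRC / FCS.

0100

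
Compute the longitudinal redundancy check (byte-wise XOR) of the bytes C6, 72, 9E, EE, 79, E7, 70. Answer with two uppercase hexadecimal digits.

XOR the bytes together:
  start with 0xC6
  0xC6 ⊕ 0x72 = 0xB4
  0xB4 ⊕ 0x9E = 0x2A
  0x2A ⊕ 0xEE = 0xC4
  0xC4 ⊕ 0x79 = 0xBD
  0xBD ⊕ 0xE7 = 0x5A
  0x5A ⊕ 0x70 = 0x2A

2A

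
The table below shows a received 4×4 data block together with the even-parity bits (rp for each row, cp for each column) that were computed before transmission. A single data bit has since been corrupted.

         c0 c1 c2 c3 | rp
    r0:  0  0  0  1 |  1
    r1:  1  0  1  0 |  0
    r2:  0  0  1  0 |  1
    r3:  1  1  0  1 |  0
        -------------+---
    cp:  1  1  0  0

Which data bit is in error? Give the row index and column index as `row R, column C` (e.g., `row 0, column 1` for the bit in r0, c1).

row 3, column 0

Recompute each row's even parity and compare to rp:
  r0: data parity 1, sent rp 1 → ok
  r1: data parity 0, sent rp 0 → ok
  r2: data parity 1, sent rp 1 → ok
  r3: data parity 1, sent rp 0 → mismatch
Recompute each column's even parity and compare to cp:
  c0: data parity 0, sent cp 1 → mismatch
  c1: data parity 1, sent cp 1 → ok
  c2: data parity 0, sent cp 0 → ok
  c3: data parity 0, sent cp 0 → ok
Exactly one row (r3) and one column (c0) fail → the flipped bit is at their intersection.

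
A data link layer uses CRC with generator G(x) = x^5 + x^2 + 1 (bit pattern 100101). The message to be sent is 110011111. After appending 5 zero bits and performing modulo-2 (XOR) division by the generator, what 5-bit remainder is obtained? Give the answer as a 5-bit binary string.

Append 5 zeros: 11001111100000. Divide by 100101 (XOR where the leading bit is 1):
  pos 0: 110011 XOR 100101 = 010110
  pos 1: 101101 XOR 100101 = 001000
  pos 3: 100011 XOR 100101 = 000110
  pos 6: 110000 XOR 100101 = 010101
  pos 7: 101010 XOR 100101 = 001111
Remainder (last 5 bits) = 11110. This is the CRC / FCS.

11110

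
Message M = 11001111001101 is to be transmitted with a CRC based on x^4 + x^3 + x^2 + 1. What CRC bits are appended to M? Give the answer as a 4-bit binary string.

0010

Append 4 zeros: 110011110011010000. Divide by 11101 (XOR where the leading bit is 1):
  pos 0: 11001 XOR 11101 = 00100
  pos 2: 10011 XOR 11101 = 01110
  pos 3: 11101 XOR 11101 = 00000
  pos 10: 11010 XOR 11101 = 00111
  pos 12: 11100 XOR 11101 = 00001
Remainder (last 4 bits) = 0010. This is the CRC / FCS.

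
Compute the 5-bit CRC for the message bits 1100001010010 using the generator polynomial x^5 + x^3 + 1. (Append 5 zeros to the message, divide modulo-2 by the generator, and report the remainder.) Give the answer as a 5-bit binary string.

10100

Append 5 zeros: 110000101001000000. Divide by 101001 (XOR where the leading bit is 1):
  pos 0: 110000 XOR 101001 = 011001
  pos 1: 110011 XOR 101001 = 011010
  pos 2: 110100 XOR 101001 = 011101
  pos 3: 111011 XOR 101001 = 010010
  pos 4: 100100 XOR 101001 = 001101
  pos 6: 110101 XOR 101001 = 011100
  pos 7: 111000 XOR 101001 = 010001
  pos 8: 100010 XOR 101001 = 001011
  pos 10: 101100 XOR 101001 = 000101
Remainder (last 5 bits) = 10100. This is the CRC / FCS.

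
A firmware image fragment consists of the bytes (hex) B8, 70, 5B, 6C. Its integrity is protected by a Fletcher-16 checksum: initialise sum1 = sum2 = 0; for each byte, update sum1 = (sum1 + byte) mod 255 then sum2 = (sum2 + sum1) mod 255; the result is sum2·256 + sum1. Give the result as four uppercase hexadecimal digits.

57F0

Running sums (mod 255):
  after byte 0 (B8): sum1=184, sum2=184
  after byte 1 (70): sum1=41, sum2=225
  after byte 2 (5B): sum1=132, sum2=102
  after byte 3 (6C): sum1=240, sum2=87
Checksum = sum2·256 + sum1 = 87·256 + 240 = 22512 = 0x57F0.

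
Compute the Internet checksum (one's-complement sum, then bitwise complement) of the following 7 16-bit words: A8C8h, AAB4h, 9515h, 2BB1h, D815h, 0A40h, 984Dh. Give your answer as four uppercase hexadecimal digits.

7118

One's-complement addition (fold any carry out of bit 15 back into bit 0):
  0xA8C8 + 0xAAB4 = 0x1537C → wrap carry → 0x537D
  0x537D + 0x9515 = 0x0E892
  0xE892 + 0x2BB1 = 0x11443 → wrap carry → 0x1444
  0x1444 + 0xD815 = 0x0EC59
  0xEC59 + 0x0A40 = 0x0F699
  0xF699 + 0x984D = 0x18EE6 → wrap carry → 0x8EE7
One's-complement sum = 0x8EE7.
Checksum = ~0x8EE7 & 0xFFFF = 0x7118.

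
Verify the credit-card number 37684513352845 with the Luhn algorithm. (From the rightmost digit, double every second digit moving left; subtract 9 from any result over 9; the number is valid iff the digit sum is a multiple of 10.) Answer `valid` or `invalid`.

From the right, keep odd positions and double even positions (subtract 9 from any doubled value over 9):
  doubled (positions 2,4,...): 8 4 6 2 8 3 6 → sum 37
  kept (positions 1,3,...): 5 8 5 3 5 8 7 → sum 41
Total = 78.
78 mod 10 = 8, so the number is invalid.

invalid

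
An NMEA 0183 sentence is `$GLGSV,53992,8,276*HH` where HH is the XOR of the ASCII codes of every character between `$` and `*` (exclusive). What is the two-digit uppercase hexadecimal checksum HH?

XOR the ASCII codes of the payload characters:
  'G' = 0x47 → acc = 0x47
  'L' = 0x4C → acc = 0x0B
  'G' = 0x47 → acc = 0x4C
  'S' = 0x53 → acc = 0x1F
  'V' = 0x56 → acc = 0x49
  ',' = 0x2C → acc = 0x65
  '5' = 0x35 → acc = 0x50
  '3' = 0x33 → acc = 0x63
  '9' = 0x39 → acc = 0x5A
  '9' = 0x39 → acc = 0x63
  '2' = 0x32 → acc = 0x51
  ',' = 0x2C → acc = 0x7D
  '8' = 0x38 → acc = 0x45
  ',' = 0x2C → acc = 0x69
  '2' = 0x32 → acc = 0x5B
  '7' = 0x37 → acc = 0x6C
  '6' = 0x36 → acc = 0x5A
Checksum = 0x5A.

5A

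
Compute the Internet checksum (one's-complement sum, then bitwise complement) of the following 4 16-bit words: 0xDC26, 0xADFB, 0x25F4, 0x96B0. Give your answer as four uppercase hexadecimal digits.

B938

One's-complement addition (fold any carry out of bit 15 back into bit 0):
  0xDC26 + 0xADFB = 0x18A21 → wrap carry → 0x8A22
  0x8A22 + 0x25F4 = 0x0B016
  0xB016 + 0x96B0 = 0x146C6 → wrap carry → 0x46C7
One's-complement sum = 0x46C7.
Checksum = ~0x46C7 & 0xFFFF = 0xB938.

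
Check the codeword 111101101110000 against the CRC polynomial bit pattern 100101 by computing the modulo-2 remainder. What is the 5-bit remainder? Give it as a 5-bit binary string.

Modulo-2 division of 111101101110000 by 100101:
  pos 0: 111101 XOR 100101 = 011000
  pos 1: 110001 XOR 100101 = 010100
  pos 2: 101000 XOR 100101 = 001101
  pos 4: 110111 XOR 100101 = 010010
  pos 5: 100101 XOR 100101 = 000000
Remainder = 00000 (zero — the frame passes the CRC check).

00000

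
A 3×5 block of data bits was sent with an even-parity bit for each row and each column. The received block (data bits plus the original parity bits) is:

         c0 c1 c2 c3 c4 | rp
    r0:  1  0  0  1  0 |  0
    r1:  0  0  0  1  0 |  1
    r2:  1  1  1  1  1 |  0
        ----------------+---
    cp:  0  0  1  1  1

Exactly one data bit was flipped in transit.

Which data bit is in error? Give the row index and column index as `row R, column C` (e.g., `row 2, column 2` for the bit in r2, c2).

Recompute each row's even parity and compare to rp:
  r0: data parity 0, sent rp 0 → ok
  r1: data parity 1, sent rp 1 → ok
  r2: data parity 1, sent rp 0 → mismatch
Recompute each column's even parity and compare to cp:
  c0: data parity 0, sent cp 0 → ok
  c1: data parity 1, sent cp 0 → mismatch
  c2: data parity 1, sent cp 1 → ok
  c3: data parity 1, sent cp 1 → ok
  c4: data parity 1, sent cp 1 → ok
Exactly one row (r2) and one column (c1) fail → the flipped bit is at their intersection.

row 2, column 1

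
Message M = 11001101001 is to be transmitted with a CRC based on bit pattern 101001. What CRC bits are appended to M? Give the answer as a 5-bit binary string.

01010

Append 5 zeros: 1100110100100000. Divide by 101001 (XOR where the leading bit is 1):
  pos 0: 110011 XOR 101001 = 011010
  pos 1: 110100 XOR 101001 = 011101
  pos 2: 111011 XOR 101001 = 010010
  pos 3: 100100 XOR 101001 = 001101
  pos 5: 110101 XOR 101001 = 011100
  pos 6: 111000 XOR 101001 = 010001
  pos 7: 100010 XOR 101001 = 001011
  pos 9: 101100 XOR 101001 = 000101
Remainder (last 5 bits) = 01010. This is the CRC / FCS.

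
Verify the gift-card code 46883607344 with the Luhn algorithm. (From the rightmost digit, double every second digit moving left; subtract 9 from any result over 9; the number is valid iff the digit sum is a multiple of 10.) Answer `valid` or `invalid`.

invalid

From the right, keep odd positions and double even positions (subtract 9 from any doubled value over 9):
  doubled (positions 2,4,...): 8 5 3 7 3 → sum 26
  kept (positions 1,3,...): 4 3 0 3 8 4 → sum 22
Total = 48.
48 mod 10 = 8, so the number is invalid.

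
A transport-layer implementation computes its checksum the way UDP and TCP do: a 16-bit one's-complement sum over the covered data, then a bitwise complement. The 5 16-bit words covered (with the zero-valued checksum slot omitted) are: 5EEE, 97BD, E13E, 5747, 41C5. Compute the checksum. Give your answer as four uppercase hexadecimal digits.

One's-complement addition (fold any carry out of bit 15 back into bit 0):
  0x5EEE + 0x97BD = 0x0F6AB
  0xF6AB + 0xE13E = 0x1D7E9 → wrap carry → 0xD7EA
  0xD7EA + 0x5747 = 0x12F31 → wrap carry → 0x2F32
  0x2F32 + 0x41C5 = 0x070F7
One's-complement sum = 0x70F7.
Checksum = ~0x70F7 & 0xFFFF = 0x8F08.

8F08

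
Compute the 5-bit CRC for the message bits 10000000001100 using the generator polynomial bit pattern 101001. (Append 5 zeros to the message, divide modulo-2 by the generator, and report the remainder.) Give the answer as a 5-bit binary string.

Append 5 zeros: 1000000000110000000. Divide by 101001 (XOR where the leading bit is 1):
  pos 0: 100000 XOR 101001 = 001001
  pos 2: 100100 XOR 101001 = 001101
  pos 4: 110100 XOR 101001 = 011101
  pos 5: 111011 XOR 101001 = 010010
  pos 6: 100101 XOR 101001 = 001100
  pos 8: 110000 XOR 101001 = 011001
  pos 9: 110010 XOR 101001 = 011011
  pos 10: 110110 XOR 101001 = 011111
  pos 11: 111110 XOR 101001 = 010111
  pos 12: 101110 XOR 101001 = 000111
Remainder (last 5 bits) = 01110. This is the CRC / FCS.

01110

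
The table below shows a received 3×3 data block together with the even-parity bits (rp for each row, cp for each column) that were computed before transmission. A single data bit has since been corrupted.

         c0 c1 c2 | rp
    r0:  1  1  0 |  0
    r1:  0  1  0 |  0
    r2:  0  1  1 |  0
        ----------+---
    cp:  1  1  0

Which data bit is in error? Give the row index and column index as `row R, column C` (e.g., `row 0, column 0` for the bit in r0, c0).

row 1, column 2

Recompute each row's even parity and compare to rp:
  r0: data parity 0, sent rp 0 → ok
  r1: data parity 1, sent rp 0 → mismatch
  r2: data parity 0, sent rp 0 → ok
Recompute each column's even parity and compare to cp:
  c0: data parity 1, sent cp 1 → ok
  c1: data parity 1, sent cp 1 → ok
  c2: data parity 1, sent cp 0 → mismatch
Exactly one row (r1) and one column (c2) fail → the flipped bit is at their intersection.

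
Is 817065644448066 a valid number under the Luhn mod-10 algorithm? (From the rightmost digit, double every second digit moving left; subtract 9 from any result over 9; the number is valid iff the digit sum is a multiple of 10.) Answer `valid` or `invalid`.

From the right, keep odd positions and double even positions (subtract 9 from any doubled value over 9):
  doubled (positions 2,4,...): 3 7 8 8 1 0 2 → sum 29
  kept (positions 1,3,...): 6 0 4 4 6 6 7 8 → sum 41
Total = 70.
70 mod 10 = 0, so the number is valid.

valid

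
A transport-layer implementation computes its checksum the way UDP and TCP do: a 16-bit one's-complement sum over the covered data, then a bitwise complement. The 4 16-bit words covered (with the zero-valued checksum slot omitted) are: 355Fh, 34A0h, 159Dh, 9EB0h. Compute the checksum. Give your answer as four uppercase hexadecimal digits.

One's-complement addition (fold any carry out of bit 15 back into bit 0):
  0x355F + 0x34A0 = 0x069FF
  0x69FF + 0x159D = 0x07F9C
  0x7F9C + 0x9EB0 = 0x11E4C → wrap carry → 0x1E4D
One's-complement sum = 0x1E4D.
Checksum = ~0x1E4D & 0xFFFF = 0xE1B2.

E1B2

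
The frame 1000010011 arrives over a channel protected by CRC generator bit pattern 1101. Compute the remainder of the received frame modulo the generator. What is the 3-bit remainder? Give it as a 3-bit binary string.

000

Modulo-2 division of 1000010011 by 1101:
  pos 0: 1000 XOR 1101 = 0101
  pos 1: 1010 XOR 1101 = 0111
  pos 2: 1111 XOR 1101 = 0010
  pos 4: 1000 XOR 1101 = 0101
  pos 5: 1011 XOR 1101 = 0110
  pos 6: 1101 XOR 1101 = 0000
Remainder = 000 (zero — the frame passes the CRC check).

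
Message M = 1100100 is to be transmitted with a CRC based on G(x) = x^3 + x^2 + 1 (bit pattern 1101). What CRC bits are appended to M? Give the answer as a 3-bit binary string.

Append 3 zeros: 1100100000. Divide by 1101 (XOR where the leading bit is 1):
  pos 0: 1100 XOR 1101 = 0001
  pos 3: 1100 XOR 1101 = 0001
  pos 6: 1000 XOR 1101 = 0101
Remainder (last 3 bits) = 101. This is the CRC / FCS.

101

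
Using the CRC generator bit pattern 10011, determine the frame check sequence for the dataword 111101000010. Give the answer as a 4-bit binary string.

Append 4 zeros: 1111010000100000. Divide by 10011 (XOR where the leading bit is 1):
  pos 0: 11110 XOR 10011 = 01101
  pos 1: 11011 XOR 10011 = 01000
  pos 2: 10000 XOR 10011 = 00011
  pos 5: 11000 XOR 10011 = 01011
  pos 6: 10111 XOR 10011 = 00100
  pos 8: 10000 XOR 10011 = 00011
  pos 11: 11000 XOR 10011 = 01011
Remainder (last 4 bits) = 1011. This is the CRC / FCS.

1011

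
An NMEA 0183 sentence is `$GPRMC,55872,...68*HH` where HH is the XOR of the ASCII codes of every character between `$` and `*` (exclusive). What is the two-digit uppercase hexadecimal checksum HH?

XOR the ASCII codes of the payload characters:
  'G' = 0x47 → acc = 0x47
  'P' = 0x50 → acc = 0x17
  'R' = 0x52 → acc = 0x45
  'M' = 0x4D → acc = 0x08
  'C' = 0x43 → acc = 0x4B
  ',' = 0x2C → acc = 0x67
  '5' = 0x35 → acc = 0x52
  '5' = 0x35 → acc = 0x67
  '8' = 0x38 → acc = 0x5F
  '7' = 0x37 → acc = 0x68
  '2' = 0x32 → acc = 0x5A
  ',' = 0x2C → acc = 0x76
  '.' = 0x2E → acc = 0x58
  '.' = 0x2E → acc = 0x76
  '.' = 0x2E → acc = 0x58
  '6' = 0x36 → acc = 0x6E
  '8' = 0x38 → acc = 0x56
Checksum = 0x56.

56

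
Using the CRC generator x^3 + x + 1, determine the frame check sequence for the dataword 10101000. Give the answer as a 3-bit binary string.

100

Append 3 zeros: 10101000000. Divide by 1011 (XOR where the leading bit is 1):
  pos 0: 1010 XOR 1011 = 0001
  pos 3: 1100 XOR 1011 = 0111
  pos 4: 1110 XOR 1011 = 0101
  pos 5: 1010 XOR 1011 = 0001
Remainder (last 3 bits) = 100. This is the CRC / FCS.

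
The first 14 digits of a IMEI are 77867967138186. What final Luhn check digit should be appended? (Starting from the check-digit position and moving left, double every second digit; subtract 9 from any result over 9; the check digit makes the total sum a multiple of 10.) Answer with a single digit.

Partial digits right→left: 6 8 1 8 3 1 7 6 9 7 6 8 7 7
Double every second digit counting from the check-digit position (so the 1st, 3rd, 5th, ... of the partial from the right).
  doubled (with −9 where >9): 3 2 6 5 9 3 5 → sum 33
  kept as-is: 8 8 1 6 7 8 7 → sum 45
Total = 33 + 45 = 78.
Check digit = (10 − (78 mod 10)) mod 10 = 2.

2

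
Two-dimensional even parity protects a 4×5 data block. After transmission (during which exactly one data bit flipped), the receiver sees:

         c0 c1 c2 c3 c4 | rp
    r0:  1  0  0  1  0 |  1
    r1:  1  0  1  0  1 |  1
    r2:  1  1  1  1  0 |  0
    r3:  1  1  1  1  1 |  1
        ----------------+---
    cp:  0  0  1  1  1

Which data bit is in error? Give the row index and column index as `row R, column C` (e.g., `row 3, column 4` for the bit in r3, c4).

Recompute each row's even parity and compare to rp:
  r0: data parity 0, sent rp 1 → mismatch
  r1: data parity 1, sent rp 1 → ok
  r2: data parity 0, sent rp 0 → ok
  r3: data parity 1, sent rp 1 → ok
Recompute each column's even parity and compare to cp:
  c0: data parity 0, sent cp 0 → ok
  c1: data parity 0, sent cp 0 → ok
  c2: data parity 1, sent cp 1 → ok
  c3: data parity 1, sent cp 1 → ok
  c4: data parity 0, sent cp 1 → mismatch
Exactly one row (r0) and one column (c4) fail → the flipped bit is at their intersection.

row 0, column 4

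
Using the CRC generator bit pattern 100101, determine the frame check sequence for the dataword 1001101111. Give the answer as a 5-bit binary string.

11101

Append 5 zeros: 100110111100000. Divide by 100101 (XOR where the leading bit is 1):
  pos 0: 100110 XOR 100101 = 000011
  pos 4: 111111 XOR 100101 = 011010
  pos 5: 110100 XOR 100101 = 010001
  pos 6: 100010 XOR 100101 = 000111
  pos 9: 111000 XOR 100101 = 011101
Remainder (last 5 bits) = 11101. This is the CRC / FCS.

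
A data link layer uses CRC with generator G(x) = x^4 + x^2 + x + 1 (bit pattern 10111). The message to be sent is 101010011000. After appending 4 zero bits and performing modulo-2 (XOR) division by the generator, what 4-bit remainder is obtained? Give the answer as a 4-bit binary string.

1101

Append 4 zeros: 1010100110000000. Divide by 10111 (XOR where the leading bit is 1):
  pos 0: 10101 XOR 10111 = 00010
  pos 3: 10001 XOR 10111 = 00110
  pos 5: 11010 XOR 10111 = 01101
  pos 6: 11010 XOR 10111 = 01101
  pos 7: 11010 XOR 10111 = 01101
  pos 8: 11010 XOR 10111 = 01101
  pos 9: 11010 XOR 10111 = 01101
  pos 10: 11010 XOR 10111 = 01101
  pos 11: 11010 XOR 10111 = 01101
Remainder (last 4 bits) = 1101. This is the CRC / FCS.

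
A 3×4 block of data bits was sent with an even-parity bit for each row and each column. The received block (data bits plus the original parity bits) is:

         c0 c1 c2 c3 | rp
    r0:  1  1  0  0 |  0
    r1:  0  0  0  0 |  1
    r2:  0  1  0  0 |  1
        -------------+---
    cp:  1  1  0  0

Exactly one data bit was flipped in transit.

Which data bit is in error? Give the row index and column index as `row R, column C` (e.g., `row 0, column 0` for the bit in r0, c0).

Recompute each row's even parity and compare to rp:
  r0: data parity 0, sent rp 0 → ok
  r1: data parity 0, sent rp 1 → mismatch
  r2: data parity 1, sent rp 1 → ok
Recompute each column's even parity and compare to cp:
  c0: data parity 1, sent cp 1 → ok
  c1: data parity 0, sent cp 1 → mismatch
  c2: data parity 0, sent cp 0 → ok
  c3: data parity 0, sent cp 0 → ok
Exactly one row (r1) and one column (c1) fail → the flipped bit is at their intersection.

row 1, column 1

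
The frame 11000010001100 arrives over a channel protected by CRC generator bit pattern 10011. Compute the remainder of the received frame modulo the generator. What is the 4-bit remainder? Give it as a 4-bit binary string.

Modulo-2 division of 11000010001100 by 10011:
  pos 0: 11000 XOR 10011 = 01011
  pos 1: 10110 XOR 10011 = 00101
  pos 3: 10110 XOR 10011 = 00101
  pos 5: 10100 XOR 10011 = 00111
  pos 7: 11111 XOR 10011 = 01100
  pos 8: 11000 XOR 10011 = 01011
  pos 9: 10110 XOR 10011 = 00101
Remainder = 0101 (nonzero — an error is detected).

0101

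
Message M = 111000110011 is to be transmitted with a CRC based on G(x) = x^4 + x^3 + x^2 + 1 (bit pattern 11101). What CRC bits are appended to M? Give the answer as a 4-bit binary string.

0001

Append 4 zeros: 1110001100110000. Divide by 11101 (XOR where the leading bit is 1):
  pos 0: 11100 XOR 11101 = 00001
  pos 4: 10110 XOR 11101 = 01011
  pos 5: 10110 XOR 11101 = 01011
  pos 6: 10111 XOR 11101 = 01010
  pos 7: 10101 XOR 11101 = 01000
  pos 8: 10000 XOR 11101 = 01101
  pos 9: 11010 XOR 11101 = 00111
  pos 11: 11100 XOR 11101 = 00001
Remainder (last 4 bits) = 0001. This is the CRC / FCS.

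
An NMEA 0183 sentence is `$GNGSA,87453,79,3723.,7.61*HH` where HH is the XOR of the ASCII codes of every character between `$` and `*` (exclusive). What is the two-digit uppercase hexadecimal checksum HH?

XOR the ASCII codes of the payload characters:
  'G' = 0x47 → acc = 0x47
  'N' = 0x4E → acc = 0x09
  'G' = 0x47 → acc = 0x4E
  'S' = 0x53 → acc = 0x1D
  'A' = 0x41 → acc = 0x5C
  ',' = 0x2C → acc = 0x70
  '8' = 0x38 → acc = 0x48
  '7' = 0x37 → acc = 0x7F
  '4' = 0x34 → acc = 0x4B
  '5' = 0x35 → acc = 0x7E
  '3' = 0x33 → acc = 0x4D
  ',' = 0x2C → acc = 0x61
  '7' = 0x37 → acc = 0x56
  '9' = 0x39 → acc = 0x6F
  ',' = 0x2C → acc = 0x43
  '3' = 0x33 → acc = 0x70
  '7' = 0x37 → acc = 0x47
  '2' = 0x32 → acc = 0x75
  '3' = 0x33 → acc = 0x46
  '.' = 0x2E → acc = 0x68
  ',' = 0x2C → acc = 0x44
  '7' = 0x37 → acc = 0x73
  '.' = 0x2E → acc = 0x5D
  '6' = 0x36 → acc = 0x6B
  '1' = 0x31 → acc = 0x5A
Checksum = 0x5A.

5A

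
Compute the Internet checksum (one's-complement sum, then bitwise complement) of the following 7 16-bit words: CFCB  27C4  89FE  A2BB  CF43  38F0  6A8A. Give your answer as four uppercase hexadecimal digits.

68F7

One's-complement addition (fold any carry out of bit 15 back into bit 0):
  0xCFCB + 0x27C4 = 0x0F78F
  0xF78F + 0x89FE = 0x1818D → wrap carry → 0x818E
  0x818E + 0xA2BB = 0x12449 → wrap carry → 0x244A
  0x244A + 0xCF43 = 0x0F38D
  0xF38D + 0x38F0 = 0x12C7D → wrap carry → 0x2C7E
  0x2C7E + 0x6A8A = 0x09708
One's-complement sum = 0x9708.
Checksum = ~0x9708 & 0xFFFF = 0x68F7.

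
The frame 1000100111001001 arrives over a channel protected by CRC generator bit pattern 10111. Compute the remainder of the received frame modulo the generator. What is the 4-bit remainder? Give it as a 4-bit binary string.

Modulo-2 division of 1000100111001001 by 10111:
  pos 0: 10001 XOR 10111 = 00110
  pos 2: 11000 XOR 10111 = 01111
  pos 3: 11111 XOR 10111 = 01000
  pos 4: 10001 XOR 10111 = 00110
  pos 6: 11010 XOR 10111 = 01101
  pos 7: 11010 XOR 10111 = 01101
  pos 8: 11011 XOR 10111 = 01100
  pos 9: 11000 XOR 10111 = 01111
  pos 10: 11110 XOR 10111 = 01001
  pos 11: 10011 XOR 10111 = 00100
Remainder = 0100 (nonzero — an error is detected).

0100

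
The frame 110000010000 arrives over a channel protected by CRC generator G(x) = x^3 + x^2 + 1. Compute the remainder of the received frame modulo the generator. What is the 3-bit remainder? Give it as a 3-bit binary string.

Modulo-2 division of 110000010000 by 1101:
  pos 0: 1100 XOR 1101 = 0001
  pos 3: 1000 XOR 1101 = 0101
  pos 4: 1011 XOR 1101 = 0110
  pos 5: 1100 XOR 1101 = 0001
  pos 8: 1000 XOR 1101 = 0101
Remainder = 101 (nonzero — an error is detected).

101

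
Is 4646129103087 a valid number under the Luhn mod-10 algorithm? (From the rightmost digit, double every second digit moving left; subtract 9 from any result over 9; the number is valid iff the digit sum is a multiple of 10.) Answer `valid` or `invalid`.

From the right, keep odd positions and double even positions (subtract 9 from any doubled value over 9):
  doubled (positions 2,4,...): 7 6 2 4 3 3 → sum 25
  kept (positions 1,3,...): 7 0 0 9 1 4 4 → sum 25
Total = 50.
50 mod 10 = 0, so the number is valid.

valid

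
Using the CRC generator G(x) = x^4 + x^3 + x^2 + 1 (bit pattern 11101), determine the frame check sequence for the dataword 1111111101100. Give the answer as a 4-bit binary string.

Append 4 zeros: 11111111011000000. Divide by 11101 (XOR where the leading bit is 1):
  pos 0: 11111 XOR 11101 = 00010
  pos 3: 10111 XOR 11101 = 01010
  pos 4: 10100 XOR 11101 = 01001
  pos 5: 10011 XOR 11101 = 01110
  pos 6: 11101 XOR 11101 = 00000
Remainder (last 4 bits) = 0000. This is the CRC / FCS.

0000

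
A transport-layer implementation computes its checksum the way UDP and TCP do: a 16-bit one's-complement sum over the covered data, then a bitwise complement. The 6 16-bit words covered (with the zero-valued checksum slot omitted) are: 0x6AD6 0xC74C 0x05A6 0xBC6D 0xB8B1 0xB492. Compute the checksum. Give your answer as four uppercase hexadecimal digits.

One's-complement addition (fold any carry out of bit 15 back into bit 0):
  0x6AD6 + 0xC74C = 0x13222 → wrap carry → 0x3223
  0x3223 + 0x05A6 = 0x037C9
  0x37C9 + 0xBC6D = 0x0F436
  0xF436 + 0xB8B1 = 0x1ACE7 → wrap carry → 0xACE8
  0xACE8 + 0xB492 = 0x1617A → wrap carry → 0x617B
One's-complement sum = 0x617B.
Checksum = ~0x617B & 0xFFFF = 0x9E84.

9E84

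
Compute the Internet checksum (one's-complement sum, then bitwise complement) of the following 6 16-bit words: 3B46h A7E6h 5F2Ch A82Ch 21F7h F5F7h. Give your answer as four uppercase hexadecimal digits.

FD8A

One's-complement addition (fold any carry out of bit 15 back into bit 0):
  0x3B46 + 0xA7E6 = 0x0E32C
  0xE32C + 0x5F2C = 0x14258 → wrap carry → 0x4259
  0x4259 + 0xA82C = 0x0EA85
  0xEA85 + 0x21F7 = 0x10C7C → wrap carry → 0x0C7D
  0x0C7D + 0xF5F7 = 0x10274 → wrap carry → 0x0275
One's-complement sum = 0x0275.
Checksum = ~0x0275 & 0xFFFF = 0xFD8A.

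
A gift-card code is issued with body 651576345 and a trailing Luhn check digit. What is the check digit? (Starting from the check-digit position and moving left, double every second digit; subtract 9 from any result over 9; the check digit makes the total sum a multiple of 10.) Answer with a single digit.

3

Partial digits right→left: 5 4 3 6 7 5 1 5 6
Double every second digit counting from the check-digit position (so the 1st, 3rd, 5th, ... of the partial from the right).
  doubled (with −9 where >9): 1 6 5 2 3 → sum 17
  kept as-is: 4 6 5 5 → sum 20
Total = 17 + 20 = 37.
Check digit = (10 − (37 mod 10)) mod 10 = 3.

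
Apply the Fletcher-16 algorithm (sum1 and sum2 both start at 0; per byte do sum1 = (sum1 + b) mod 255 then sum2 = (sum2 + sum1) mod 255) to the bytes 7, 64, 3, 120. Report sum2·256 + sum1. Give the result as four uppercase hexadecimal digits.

Running sums (mod 255):
  after byte 0 (7): sum1=7, sum2=7
  after byte 1 (64): sum1=71, sum2=78
  after byte 2 (3): sum1=74, sum2=152
  after byte 3 (120): sum1=194, sum2=91
Checksum = sum2·256 + sum1 = 91·256 + 194 = 23490 = 0x5BC2.

5BC2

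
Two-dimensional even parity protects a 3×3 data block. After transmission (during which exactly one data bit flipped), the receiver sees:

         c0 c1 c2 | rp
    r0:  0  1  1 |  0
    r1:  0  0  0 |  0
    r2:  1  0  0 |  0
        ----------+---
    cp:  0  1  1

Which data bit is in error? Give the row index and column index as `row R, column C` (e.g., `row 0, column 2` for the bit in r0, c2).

row 2, column 0

Recompute each row's even parity and compare to rp:
  r0: data parity 0, sent rp 0 → ok
  r1: data parity 0, sent rp 0 → ok
  r2: data parity 1, sent rp 0 → mismatch
Recompute each column's even parity and compare to cp:
  c0: data parity 1, sent cp 0 → mismatch
  c1: data parity 1, sent cp 1 → ok
  c2: data parity 1, sent cp 1 → ok
Exactly one row (r2) and one column (c0) fail → the flipped bit is at their intersection.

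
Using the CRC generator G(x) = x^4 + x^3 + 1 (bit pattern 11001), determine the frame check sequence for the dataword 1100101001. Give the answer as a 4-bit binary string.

Append 4 zeros: 11001010010000. Divide by 11001 (XOR where the leading bit is 1):
  pos 0: 11001 XOR 11001 = 00000
  pos 6: 10010 XOR 11001 = 01011
  pos 7: 10110 XOR 11001 = 01111
  pos 8: 11110 XOR 11001 = 00111
Remainder (last 4 bits) = 1110. This is the CRC / FCS.

1110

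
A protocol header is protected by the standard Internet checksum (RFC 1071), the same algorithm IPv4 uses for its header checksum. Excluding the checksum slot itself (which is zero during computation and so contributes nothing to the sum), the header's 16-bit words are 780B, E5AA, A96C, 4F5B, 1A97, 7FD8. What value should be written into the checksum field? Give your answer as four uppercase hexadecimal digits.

One's-complement addition (fold any carry out of bit 15 back into bit 0):
  0x780B + 0xE5AA = 0x15DB5 → wrap carry → 0x5DB6
  0x5DB6 + 0xA96C = 0x10722 → wrap carry → 0x0723
  0x0723 + 0x4F5B = 0x0567E
  0x567E + 0x1A97 = 0x07115
  0x7115 + 0x7FD8 = 0x0F0ED
One's-complement sum = 0xF0ED.
Checksum = ~0xF0ED & 0xFFFF = 0x0F12.

0F12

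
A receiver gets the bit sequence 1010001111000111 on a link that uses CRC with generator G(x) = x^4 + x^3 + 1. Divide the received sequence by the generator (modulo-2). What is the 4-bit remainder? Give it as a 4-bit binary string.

0011

Modulo-2 division of 1010001111000111 by 11001:
  pos 0: 10100 XOR 11001 = 01101
  pos 1: 11010 XOR 11001 = 00011
  pos 4: 11111 XOR 11001 = 00110
  pos 6: 11010 XOR 11001 = 00011
  pos 9: 11001 XOR 11001 = 00000
Remainder = 0011 (nonzero — an error is detected).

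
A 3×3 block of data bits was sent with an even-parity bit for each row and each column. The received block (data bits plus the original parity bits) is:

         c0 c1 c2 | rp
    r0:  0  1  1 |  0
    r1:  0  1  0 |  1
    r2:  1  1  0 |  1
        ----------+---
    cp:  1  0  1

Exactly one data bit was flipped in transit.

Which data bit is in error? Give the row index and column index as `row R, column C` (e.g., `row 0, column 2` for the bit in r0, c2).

Recompute each row's even parity and compare to rp:
  r0: data parity 0, sent rp 0 → ok
  r1: data parity 1, sent rp 1 → ok
  r2: data parity 0, sent rp 1 → mismatch
Recompute each column's even parity and compare to cp:
  c0: data parity 1, sent cp 1 → ok
  c1: data parity 1, sent cp 0 → mismatch
  c2: data parity 1, sent cp 1 → ok
Exactly one row (r2) and one column (c1) fail → the flipped bit is at their intersection.

row 2, column 1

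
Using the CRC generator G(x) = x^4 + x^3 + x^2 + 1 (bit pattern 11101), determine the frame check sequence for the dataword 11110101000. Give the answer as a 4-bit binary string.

0000

Append 4 zeros: 111101010000000. Divide by 11101 (XOR where the leading bit is 1):
  pos 0: 11110 XOR 11101 = 00011
  pos 3: 11101 XOR 11101 = 00000
Remainder (last 4 bits) = 0000. This is the CRC / FCS.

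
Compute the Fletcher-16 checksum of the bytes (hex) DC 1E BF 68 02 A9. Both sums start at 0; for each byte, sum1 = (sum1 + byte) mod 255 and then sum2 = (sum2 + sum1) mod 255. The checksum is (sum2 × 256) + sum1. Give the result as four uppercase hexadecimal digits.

A9CE

Running sums (mod 255):
  after byte 0 (DC): sum1=220, sum2=220
  after byte 1 (1E): sum1=250, sum2=215
  after byte 2 (BF): sum1=186, sum2=146
  after byte 3 (68): sum1=35, sum2=181
  after byte 4 (02): sum1=37, sum2=218
  after byte 5 (A9): sum1=206, sum2=169
Checksum = sum2·256 + sum1 = 169·256 + 206 = 43470 = 0xA9CE.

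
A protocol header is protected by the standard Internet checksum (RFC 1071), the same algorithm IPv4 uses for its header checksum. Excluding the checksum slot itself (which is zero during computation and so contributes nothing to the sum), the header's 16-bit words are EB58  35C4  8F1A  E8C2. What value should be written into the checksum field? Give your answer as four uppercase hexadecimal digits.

One's-complement addition (fold any carry out of bit 15 back into bit 0):
  0xEB58 + 0x35C4 = 0x1211C → wrap carry → 0x211D
  0x211D + 0x8F1A = 0x0B037
  0xB037 + 0xE8C2 = 0x198F9 → wrap carry → 0x98FA
One's-complement sum = 0x98FA.
Checksum = ~0x98FA & 0xFFFF = 0x6705.

6705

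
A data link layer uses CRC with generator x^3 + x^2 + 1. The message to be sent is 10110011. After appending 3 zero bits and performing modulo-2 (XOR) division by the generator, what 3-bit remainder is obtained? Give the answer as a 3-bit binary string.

100

Append 3 zeros: 10110011000. Divide by 1101 (XOR where the leading bit is 1):
  pos 0: 1011 XOR 1101 = 0110
  pos 1: 1100 XOR 1101 = 0001
  pos 4: 1011 XOR 1101 = 0110
  pos 5: 1100 XOR 1101 = 0001
Remainder (last 3 bits) = 100. This is the CRC / FCS.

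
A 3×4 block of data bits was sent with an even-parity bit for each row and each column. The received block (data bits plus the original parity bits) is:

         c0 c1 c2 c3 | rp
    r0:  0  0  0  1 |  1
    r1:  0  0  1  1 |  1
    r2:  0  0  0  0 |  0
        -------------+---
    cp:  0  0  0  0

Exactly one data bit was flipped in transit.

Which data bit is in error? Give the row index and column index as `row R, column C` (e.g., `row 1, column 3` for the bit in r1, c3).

row 1, column 2

Recompute each row's even parity and compare to rp:
  r0: data parity 1, sent rp 1 → ok
  r1: data parity 0, sent rp 1 → mismatch
  r2: data parity 0, sent rp 0 → ok
Recompute each column's even parity and compare to cp:
  c0: data parity 0, sent cp 0 → ok
  c1: data parity 0, sent cp 0 → ok
  c2: data parity 1, sent cp 0 → mismatch
  c3: data parity 0, sent cp 0 → ok
Exactly one row (r1) and one column (c2) fail → the flipped bit is at their intersection.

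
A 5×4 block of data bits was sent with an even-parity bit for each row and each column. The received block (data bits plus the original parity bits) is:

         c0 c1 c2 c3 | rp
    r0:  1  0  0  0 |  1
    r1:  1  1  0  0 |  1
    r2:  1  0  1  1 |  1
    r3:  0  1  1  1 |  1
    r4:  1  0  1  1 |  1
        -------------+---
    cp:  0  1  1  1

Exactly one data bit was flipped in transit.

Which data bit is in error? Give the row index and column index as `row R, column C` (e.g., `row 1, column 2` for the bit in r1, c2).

Recompute each row's even parity and compare to rp:
  r0: data parity 1, sent rp 1 → ok
  r1: data parity 0, sent rp 1 → mismatch
  r2: data parity 1, sent rp 1 → ok
  r3: data parity 1, sent rp 1 → ok
  r4: data parity 1, sent rp 1 → ok
Recompute each column's even parity and compare to cp:
  c0: data parity 0, sent cp 0 → ok
  c1: data parity 0, sent cp 1 → mismatch
  c2: data parity 1, sent cp 1 → ok
  c3: data parity 1, sent cp 1 → ok
Exactly one row (r1) and one column (c1) fail → the flipped bit is at their intersection.

row 1, column 1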